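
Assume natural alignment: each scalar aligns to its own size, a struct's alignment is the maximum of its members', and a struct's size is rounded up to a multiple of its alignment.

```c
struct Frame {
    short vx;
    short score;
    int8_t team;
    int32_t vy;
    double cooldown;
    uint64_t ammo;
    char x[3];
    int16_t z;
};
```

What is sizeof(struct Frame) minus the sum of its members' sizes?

10

@0: vx [2B, align 2] → 2
@2: score [2B, align 2] → 4
@4: team [1B, align 1] → 5
+3 pad (align 4)
@8: vy [4B, align 4] → 12
+4 pad (align 8)
@16: cooldown [8B, align 8] → 24
@24: ammo [8B, align 8] → 32
@32: x [3B, align 1] → 35
+1 pad (align 2)
@36: z [2B, align 2] → 38
+2 tail pad (align 8)
size 40, align 8
data bytes 30, size 40 → padding 10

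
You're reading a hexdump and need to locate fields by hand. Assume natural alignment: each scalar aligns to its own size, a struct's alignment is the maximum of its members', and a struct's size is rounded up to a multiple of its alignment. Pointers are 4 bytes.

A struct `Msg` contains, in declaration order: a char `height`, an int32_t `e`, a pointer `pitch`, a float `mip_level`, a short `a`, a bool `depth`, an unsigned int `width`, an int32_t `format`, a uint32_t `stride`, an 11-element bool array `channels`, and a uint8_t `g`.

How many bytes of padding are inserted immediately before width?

@0: height [1B, align 1] → 1
+3 pad (align 4)
@4: e [4B, align 4] → 8
@8: pitch [4B, align 4] → 12
@12: mip_level [4B, align 4] → 16
@16: a [2B, align 2] → 18
@18: depth [1B, align 1] → 19
+1 pad (align 4)
@20: width [4B, align 4] → 24

1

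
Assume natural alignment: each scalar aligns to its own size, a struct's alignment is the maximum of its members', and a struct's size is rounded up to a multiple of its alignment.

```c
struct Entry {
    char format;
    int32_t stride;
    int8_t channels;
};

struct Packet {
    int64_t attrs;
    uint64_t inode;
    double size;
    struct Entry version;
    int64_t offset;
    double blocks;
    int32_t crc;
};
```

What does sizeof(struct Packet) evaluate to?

64

Entry: format at 0 (size 1, align 1) → ends 1; pad 3 to align 4 for stride; stride at 4 (size 4, align 4) → ends 8; channels at 8 (size 1, align 1) → ends 9; tail pad 3 to reach multiple of 4; total 12 bytes, alignment 4
attrs at 0 (size 8, align 8) → ends 8
inode at 8 (size 8, align 8) → ends 16
size at 16 (size 8, align 8) → ends 24
version at 24 (size 12, align 4) → ends 36
pad 4 to align 8 for offset
offset at 40 (size 8, align 8) → ends 48
blocks at 48 (size 8, align 8) → ends 56
crc at 56 (size 4, align 4) → ends 60
tail pad 4 to reach multiple of 8
total 64 bytes, alignment 8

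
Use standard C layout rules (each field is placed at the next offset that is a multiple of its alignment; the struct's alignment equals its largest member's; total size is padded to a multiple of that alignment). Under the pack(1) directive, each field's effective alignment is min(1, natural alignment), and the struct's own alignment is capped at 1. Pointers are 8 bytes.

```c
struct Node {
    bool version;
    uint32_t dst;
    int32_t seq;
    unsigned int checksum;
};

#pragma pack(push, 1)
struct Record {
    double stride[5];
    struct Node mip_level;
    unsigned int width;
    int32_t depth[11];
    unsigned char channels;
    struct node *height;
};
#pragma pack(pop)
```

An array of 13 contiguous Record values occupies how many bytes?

Node: 0..1  version  (1B, 1-aligned); 1..4  -- padding (3B); 4..8  dst  (4B, 4-aligned); 8..12  seq  (4B, 4-aligned); 12..16  checksum  (4B, 4-aligned); sizeof = 16, alignof = 4
0..40  stride  (40B, 1-aligned)
40..56  mip_level  (16B, 1-aligned)
56..60  width  (4B, 1-aligned)
60..104  depth  (44B, 1-aligned)
104..105  channels  (1B, 1-aligned)
105..113  height  (8B, 1-aligned)
sizeof = 113, alignof = 1
array of 13: 13 × 113 = 1469

1469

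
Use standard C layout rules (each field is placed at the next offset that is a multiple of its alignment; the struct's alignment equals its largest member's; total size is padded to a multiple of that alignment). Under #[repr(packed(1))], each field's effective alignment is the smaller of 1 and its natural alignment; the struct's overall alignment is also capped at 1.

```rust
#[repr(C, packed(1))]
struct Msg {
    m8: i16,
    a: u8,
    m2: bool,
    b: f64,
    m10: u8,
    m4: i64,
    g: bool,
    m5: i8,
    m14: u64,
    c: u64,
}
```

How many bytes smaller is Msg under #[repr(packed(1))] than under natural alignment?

natural layout:
  @0: m8 [2B, align 2] → 2
  @2: a [1B, align 1] → 3
  @3: m2 [1B, align 1] → 4
  +4 pad (align 8)
  @8: b [8B, align 8] → 16
  @16: m10 [1B, align 1] → 17
  +7 pad (align 8)
  @24: m4 [8B, align 8] → 32
  @32: g [1B, align 1] → 33
  @33: m5 [1B, align 1] → 34
  +6 pad (align 8)
  @40: m14 [8B, align 8] → 48
  @48: c [8B, align 8] → 56
  size 56, align 8
packed(1) layout:
  @0: m8 [2B, align 1] → 2
  @2: a [1B, align 1] → 3
  @3: m2 [1B, align 1] → 4
  @4: b [8B, align 1] → 12
  @12: m10 [1B, align 1] → 13
  @13: m4 [8B, align 1] → 21
  @21: g [1B, align 1] → 22
  @22: m5 [1B, align 1] → 23
  @23: m14 [8B, align 1] → 31
  @31: c [8B, align 1] → 39
  size 39, align 1
56 − 39 = 17

17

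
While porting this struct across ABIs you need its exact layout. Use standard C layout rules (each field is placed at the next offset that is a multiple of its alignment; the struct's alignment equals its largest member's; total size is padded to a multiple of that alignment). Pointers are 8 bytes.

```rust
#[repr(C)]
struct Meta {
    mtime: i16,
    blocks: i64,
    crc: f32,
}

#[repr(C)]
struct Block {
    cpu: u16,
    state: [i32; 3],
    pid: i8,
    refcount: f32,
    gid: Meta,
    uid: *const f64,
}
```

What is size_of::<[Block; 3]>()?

Meta: 0..2  mtime  (2B, 2-aligned); 2..8  -- padding (6B); 8..16  blocks  (8B, 8-aligned); 16..20  crc  (4B, 4-aligned); 20..24  -- tail padding (4B); sizeof = 24, alignof = 8
0..2  cpu  (2B, 2-aligned)
2..4  -- padding (2B)
4..16  state  (12B, 4-aligned)
16..17  pid  (1B, 1-aligned)
17..20  -- padding (3B)
20..24  refcount  (4B, 4-aligned)
24..48  gid  (24B, 8-aligned)
48..56  uid  (8B, 8-aligned)
sizeof = 56, alignof = 8
array of 3: 3 × 56 = 168

168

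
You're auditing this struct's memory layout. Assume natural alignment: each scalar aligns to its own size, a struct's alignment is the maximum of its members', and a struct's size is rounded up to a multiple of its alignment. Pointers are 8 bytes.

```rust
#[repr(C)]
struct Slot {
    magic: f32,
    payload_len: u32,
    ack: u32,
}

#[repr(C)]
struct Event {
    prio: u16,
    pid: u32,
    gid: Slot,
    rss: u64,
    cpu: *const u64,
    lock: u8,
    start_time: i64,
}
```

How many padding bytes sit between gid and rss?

4

Slot: @0: magic [4B, align 4] → 4; @4: payload_len [4B, align 4] → 8; @8: ack [4B, align 4] → 12; size 12, align 4
@0: prio [2B, align 2] → 2
+2 pad (align 4)
@4: pid [4B, align 4] → 8
@8: gid [12B, align 4] → 20
+4 pad (align 8)
@24: rss [8B, align 8] → 32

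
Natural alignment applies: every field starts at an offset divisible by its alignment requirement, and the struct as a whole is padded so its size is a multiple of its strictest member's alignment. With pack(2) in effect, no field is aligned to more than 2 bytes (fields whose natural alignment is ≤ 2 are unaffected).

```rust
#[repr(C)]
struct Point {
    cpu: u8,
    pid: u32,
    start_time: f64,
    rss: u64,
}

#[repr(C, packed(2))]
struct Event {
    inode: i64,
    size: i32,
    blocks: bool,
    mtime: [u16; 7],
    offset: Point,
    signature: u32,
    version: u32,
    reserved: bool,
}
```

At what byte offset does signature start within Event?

52

Point: cpu at 0 (size 1, align 1) → ends 1; pad 3 to align 4 for pid; pid at 4 (size 4, align 4) → ends 8; start_time at 8 (size 8, align 8) → ends 16; rss at 16 (size 8, align 8) → ends 24; total 24 bytes, alignment 8
inode at 0 (size 8, align 2) → ends 8
size at 8 (size 4, align 2) → ends 12
blocks at 12 (size 1, align 1) → ends 13
pad 1 to align 2 for mtime
mtime at 14 (size 14, align 2) → ends 28
offset at 28 (size 24, align 2) → ends 52
signature at 52 (size 4, align 2) → ends 56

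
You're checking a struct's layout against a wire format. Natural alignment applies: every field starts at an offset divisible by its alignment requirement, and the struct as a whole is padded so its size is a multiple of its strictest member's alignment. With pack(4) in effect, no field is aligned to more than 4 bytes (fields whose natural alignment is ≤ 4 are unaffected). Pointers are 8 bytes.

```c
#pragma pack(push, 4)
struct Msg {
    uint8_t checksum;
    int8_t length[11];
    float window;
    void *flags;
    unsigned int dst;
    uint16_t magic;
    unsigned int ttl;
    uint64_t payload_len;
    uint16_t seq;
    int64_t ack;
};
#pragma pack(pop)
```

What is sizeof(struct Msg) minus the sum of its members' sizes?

@0: checksum [1B, align 1] → 1
@1: length [11B, align 1] → 12
@12: window [4B, align 4] → 16
@16: flags [8B, align 4] → 24
@24: dst [4B, align 4] → 28
@28: magic [2B, align 2] → 30
+2 pad (align 4)
@32: ttl [4B, align 4] → 36
@36: payload_len [8B, align 4] → 44
@44: seq [2B, align 2] → 46
+2 pad (align 4)
@48: ack [8B, align 4] → 56
size 56, align 4
data bytes 52, size 56 → padding 4

4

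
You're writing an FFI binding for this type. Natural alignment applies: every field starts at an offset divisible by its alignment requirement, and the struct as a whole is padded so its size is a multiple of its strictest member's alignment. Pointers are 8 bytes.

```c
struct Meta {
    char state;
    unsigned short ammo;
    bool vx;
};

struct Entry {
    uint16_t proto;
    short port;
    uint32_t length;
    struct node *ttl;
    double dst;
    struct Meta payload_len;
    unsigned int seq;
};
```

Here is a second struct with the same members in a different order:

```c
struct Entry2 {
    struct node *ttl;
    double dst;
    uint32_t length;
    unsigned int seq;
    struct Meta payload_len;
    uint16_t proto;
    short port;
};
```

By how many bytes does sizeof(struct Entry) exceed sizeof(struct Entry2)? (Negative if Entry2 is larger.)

0

Meta: state at 0 (size 1, align 1) → ends 1; pad 1 to align 2 for ammo; ammo at 2 (size 2, align 2) → ends 4; vx at 4 (size 1, align 1) → ends 5; tail pad 1 to reach multiple of 2; total 6 bytes, alignment 2
proto at 0 (size 2, align 2) → ends 2
port at 2 (size 2, align 2) → ends 4
length at 4 (size 4, align 4) → ends 8
ttl at 8 (size 8, align 8) → ends 16
dst at 16 (size 8, align 8) → ends 24
payload_len at 24 (size 6, align 2) → ends 30
pad 2 to align 4 for seq
seq at 32 (size 4, align 4) → ends 36
tail pad 4 to reach multiple of 8
total 40 bytes, alignment 8
— Entry2 —
ttl at 0 (size 8, align 8) → ends 8
dst at 8 (size 8, align 8) → ends 16
length at 16 (size 4, align 4) → ends 20
seq at 20 (size 4, align 4) → ends 24
payload_len at 24 (size 6, align 2) → ends 30
proto at 30 (size 2, align 2) → ends 32
port at 32 (size 2, align 2) → ends 34
tail pad 6 to reach multiple of 8
total 40 bytes, alignment 8
40 − 40 = 0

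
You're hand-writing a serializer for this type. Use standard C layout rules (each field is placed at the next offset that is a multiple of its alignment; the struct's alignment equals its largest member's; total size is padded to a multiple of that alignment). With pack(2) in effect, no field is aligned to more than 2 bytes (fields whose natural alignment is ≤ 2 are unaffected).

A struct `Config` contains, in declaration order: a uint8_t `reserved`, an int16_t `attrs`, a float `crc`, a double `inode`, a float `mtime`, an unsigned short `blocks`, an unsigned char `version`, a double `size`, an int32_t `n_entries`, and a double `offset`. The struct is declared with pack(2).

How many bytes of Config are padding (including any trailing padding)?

2

@0: reserved [1B, align 1] → 1
+1 pad (align 2)
@2: attrs [2B, align 2] → 4
@4: crc [4B, align 2] → 8
@8: inode [8B, align 2] → 16
@16: mtime [4B, align 2] → 20
@20: blocks [2B, align 2] → 22
@22: version [1B, align 1] → 23
+1 pad (align 2)
@24: size [8B, align 2] → 32
@32: n_entries [4B, align 2] → 36
@36: offset [8B, align 2] → 44
size 44, align 2
data bytes 42, size 44 → padding 2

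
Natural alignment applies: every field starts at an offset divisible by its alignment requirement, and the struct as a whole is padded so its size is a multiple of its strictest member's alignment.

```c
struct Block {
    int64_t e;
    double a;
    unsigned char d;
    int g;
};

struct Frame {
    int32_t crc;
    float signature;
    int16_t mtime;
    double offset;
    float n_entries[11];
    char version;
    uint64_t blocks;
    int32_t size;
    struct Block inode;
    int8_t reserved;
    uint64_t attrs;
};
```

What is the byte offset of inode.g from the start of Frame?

Block: e at 0 (size 8, align 8) → ends 8; a at 8 (size 8, align 8) → ends 16; d at 16 (size 1, align 1) → ends 17; pad 3 to align 4 for g; g at 20 (size 4, align 4) → ends 24; total 24 bytes, alignment 8
crc at 0 (size 4, align 4) → ends 4
signature at 4 (size 4, align 4) → ends 8
mtime at 8 (size 2, align 2) → ends 10
pad 6 to align 8 for offset
offset at 16 (size 8, align 8) → ends 24
n_entries at 24 (size 44, align 4) → ends 68
version at 68 (size 1, align 1) → ends 69
pad 3 to align 8 for blocks
blocks at 72 (size 8, align 8) → ends 80
size at 80 (size 4, align 4) → ends 84
pad 4 to align 8 for inode
inode at 88 (size 24, align 8) → ends 112
within Block: g at 20
88 + 20 = 108

108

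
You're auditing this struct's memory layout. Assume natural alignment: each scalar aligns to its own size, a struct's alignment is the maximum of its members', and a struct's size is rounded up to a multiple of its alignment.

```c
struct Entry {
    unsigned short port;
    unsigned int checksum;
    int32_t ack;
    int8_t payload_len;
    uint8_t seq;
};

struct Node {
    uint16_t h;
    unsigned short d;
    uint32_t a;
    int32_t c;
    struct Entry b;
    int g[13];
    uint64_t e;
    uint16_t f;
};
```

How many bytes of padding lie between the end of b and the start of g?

Entry: 0..2  port  (2B, 2-aligned); 2..4  -- padding (2B); 4..8  checksum  (4B, 4-aligned); 8..12  ack  (4B, 4-aligned); 12..13  payload_len  (1B, 1-aligned); 13..14  seq  (1B, 1-aligned); 14..16  -- tail padding (2B); sizeof = 16, alignof = 4
0..2  h  (2B, 2-aligned)
2..4  d  (2B, 2-aligned)
4..8  a  (4B, 4-aligned)
8..12  c  (4B, 4-aligned)
12..28  b  (16B, 4-aligned)
28..80  g  (52B, 4-aligned)

0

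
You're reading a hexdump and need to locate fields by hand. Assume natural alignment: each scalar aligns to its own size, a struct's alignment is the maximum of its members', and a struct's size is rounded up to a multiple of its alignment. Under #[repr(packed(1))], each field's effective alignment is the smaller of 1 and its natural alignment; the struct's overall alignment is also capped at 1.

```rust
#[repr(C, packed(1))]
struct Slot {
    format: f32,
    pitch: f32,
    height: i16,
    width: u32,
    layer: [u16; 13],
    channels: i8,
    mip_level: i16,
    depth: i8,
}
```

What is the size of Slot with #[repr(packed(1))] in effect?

44

format at 0 (size 4, align 1) → ends 4
pitch at 4 (size 4, align 1) → ends 8
height at 8 (size 2, align 1) → ends 10
width at 10 (size 4, align 1) → ends 14
layer at 14 (size 26, align 1) → ends 40
channels at 40 (size 1, align 1) → ends 41
mip_level at 41 (size 2, align 1) → ends 43
depth at 43 (size 1, align 1) → ends 44
total 44 bytes, alignment 1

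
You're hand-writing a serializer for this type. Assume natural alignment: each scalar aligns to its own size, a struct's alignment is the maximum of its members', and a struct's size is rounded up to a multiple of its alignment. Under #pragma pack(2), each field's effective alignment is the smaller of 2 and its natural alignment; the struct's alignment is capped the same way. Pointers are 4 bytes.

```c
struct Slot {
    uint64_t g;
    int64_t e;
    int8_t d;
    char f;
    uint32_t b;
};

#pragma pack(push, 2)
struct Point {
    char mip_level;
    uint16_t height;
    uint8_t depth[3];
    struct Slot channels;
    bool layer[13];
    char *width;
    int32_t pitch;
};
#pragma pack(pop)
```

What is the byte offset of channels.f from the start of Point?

Slot: g at 0 (size 8, align 8) → ends 8; e at 8 (size 8, align 8) → ends 16; d at 16 (size 1, align 1) → ends 17; f at 17 (size 1, align 1) → ends 18; pad 2 to align 4 for b; b at 20 (size 4, align 4) → ends 24; total 24 bytes, alignment 8
mip_level at 0 (size 1, align 1) → ends 1
pad 1 to align 2 for height
height at 2 (size 2, align 2) → ends 4
depth at 4 (size 3, align 1) → ends 7
pad 1 to align 2 for channels
channels at 8 (size 24, align 2) → ends 32
within Slot: f at 17
8 + 17 = 25

25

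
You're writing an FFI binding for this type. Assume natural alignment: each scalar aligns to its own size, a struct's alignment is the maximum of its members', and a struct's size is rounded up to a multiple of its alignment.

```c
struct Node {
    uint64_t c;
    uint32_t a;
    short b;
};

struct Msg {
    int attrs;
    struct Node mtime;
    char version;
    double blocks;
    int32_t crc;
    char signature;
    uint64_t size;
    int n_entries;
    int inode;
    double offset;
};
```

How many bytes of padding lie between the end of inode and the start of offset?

Node: 0..8  c  (8B, 8-aligned); 8..12  a  (4B, 4-aligned); 12..14  b  (2B, 2-aligned); 14..16  -- tail padding (2B); sizeof = 16, alignof = 8
0..4  attrs  (4B, 4-aligned)
4..8  -- padding (4B)
8..24  mtime  (16B, 8-aligned)
24..25  version  (1B, 1-aligned)
25..32  -- padding (7B)
32..40  blocks  (8B, 8-aligned)
40..44  crc  (4B, 4-aligned)
44..45  signature  (1B, 1-aligned)
45..48  -- padding (3B)
48..56  size  (8B, 8-aligned)
56..60  n_entries  (4B, 4-aligned)
60..64  inode  (4B, 4-aligned)
64..72  offset  (8B, 8-aligned)

0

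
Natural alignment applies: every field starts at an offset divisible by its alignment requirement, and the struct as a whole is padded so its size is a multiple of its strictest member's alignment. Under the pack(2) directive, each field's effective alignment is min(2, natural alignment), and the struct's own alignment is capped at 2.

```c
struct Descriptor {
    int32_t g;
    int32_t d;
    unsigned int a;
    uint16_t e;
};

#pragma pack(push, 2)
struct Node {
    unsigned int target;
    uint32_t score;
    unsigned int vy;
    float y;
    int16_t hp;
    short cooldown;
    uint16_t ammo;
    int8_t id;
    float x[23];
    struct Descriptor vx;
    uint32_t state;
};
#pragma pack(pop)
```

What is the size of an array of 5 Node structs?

680

Descriptor: g at 0 (size 4, align 4) → ends 4; d at 4 (size 4, align 4) → ends 8; a at 8 (size 4, align 4) → ends 12; e at 12 (size 2, align 2) → ends 14; tail pad 2 to reach multiple of 4; total 16 bytes, alignment 4
target at 0 (size 4, align 2) → ends 4
score at 4 (size 4, align 2) → ends 8
vy at 8 (size 4, align 2) → ends 12
y at 12 (size 4, align 2) → ends 16
hp at 16 (size 2, align 2) → ends 18
cooldown at 18 (size 2, align 2) → ends 20
ammo at 20 (size 2, align 2) → ends 22
id at 22 (size 1, align 1) → ends 23
pad 1 to align 2 for x
x at 24 (size 92, align 2) → ends 116
vx at 116 (size 16, align 2) → ends 132
state at 132 (size 4, align 2) → ends 136
total 136 bytes, alignment 2
array of 5: 5 × 136 = 680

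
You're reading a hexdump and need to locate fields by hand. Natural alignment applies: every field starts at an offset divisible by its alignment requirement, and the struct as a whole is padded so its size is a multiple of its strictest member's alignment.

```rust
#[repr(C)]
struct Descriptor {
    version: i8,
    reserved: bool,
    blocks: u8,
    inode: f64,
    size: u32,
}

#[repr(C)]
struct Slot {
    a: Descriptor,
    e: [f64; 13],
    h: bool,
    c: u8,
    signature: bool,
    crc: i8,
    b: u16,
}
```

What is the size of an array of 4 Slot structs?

Descriptor: 0..1  version  (1B, 1-aligned); 1..2  reserved  (1B, 1-aligned); 2..3  blocks  (1B, 1-aligned); 3..8  -- padding (5B); 8..16  inode  (8B, 8-aligned); 16..20  size  (4B, 4-aligned); 20..24  -- tail padding (4B); sizeof = 24, alignof = 8
0..24  a  (24B, 8-aligned)
24..128  e  (104B, 8-aligned)
128..129  h  (1B, 1-aligned)
129..130  c  (1B, 1-aligned)
130..131  signature  (1B, 1-aligned)
131..132  crc  (1B, 1-aligned)
132..134  b  (2B, 2-aligned)
134..136  -- tail padding (2B)
sizeof = 136, alignof = 8
array of 4: 4 × 136 = 544

544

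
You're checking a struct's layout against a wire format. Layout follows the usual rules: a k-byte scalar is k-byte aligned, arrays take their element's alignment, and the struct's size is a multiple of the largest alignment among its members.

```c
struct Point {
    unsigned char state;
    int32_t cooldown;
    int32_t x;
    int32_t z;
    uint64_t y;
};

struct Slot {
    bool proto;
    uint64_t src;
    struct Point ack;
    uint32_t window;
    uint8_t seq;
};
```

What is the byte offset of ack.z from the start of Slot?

Point: @0: state [1B, align 1] → 1; +3 pad (align 4); @4: cooldown [4B, align 4] → 8; @8: x [4B, align 4] → 12; @12: z [4B, align 4] → 16; @16: y [8B, align 8] → 24; size 24, align 8
@0: proto [1B, align 1] → 1
+7 pad (align 8)
@8: src [8B, align 8] → 16
@16: ack [24B, align 8] → 40
within Point: z at 12
16 + 12 = 28

28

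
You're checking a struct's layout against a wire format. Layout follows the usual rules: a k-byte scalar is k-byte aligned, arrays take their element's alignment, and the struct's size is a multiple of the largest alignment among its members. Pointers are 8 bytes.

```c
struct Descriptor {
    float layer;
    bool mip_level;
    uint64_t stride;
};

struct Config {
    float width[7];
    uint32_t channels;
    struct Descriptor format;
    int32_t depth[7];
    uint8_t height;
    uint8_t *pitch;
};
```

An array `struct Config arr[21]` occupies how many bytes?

Descriptor: 0..4  layer  (4B, 4-aligned); 4..5  mip_level  (1B, 1-aligned); 5..8  -- padding (3B); 8..16  stride  (8B, 8-aligned); sizeof = 16, alignof = 8
0..28  width  (28B, 4-aligned)
28..32  channels  (4B, 4-aligned)
32..48  format  (16B, 8-aligned)
48..76  depth  (28B, 4-aligned)
76..77  height  (1B, 1-aligned)
77..80  -- padding (3B)
80..88  pitch  (8B, 8-aligned)
sizeof = 88, alignof = 8
array of 21: 21 × 88 = 1848

1848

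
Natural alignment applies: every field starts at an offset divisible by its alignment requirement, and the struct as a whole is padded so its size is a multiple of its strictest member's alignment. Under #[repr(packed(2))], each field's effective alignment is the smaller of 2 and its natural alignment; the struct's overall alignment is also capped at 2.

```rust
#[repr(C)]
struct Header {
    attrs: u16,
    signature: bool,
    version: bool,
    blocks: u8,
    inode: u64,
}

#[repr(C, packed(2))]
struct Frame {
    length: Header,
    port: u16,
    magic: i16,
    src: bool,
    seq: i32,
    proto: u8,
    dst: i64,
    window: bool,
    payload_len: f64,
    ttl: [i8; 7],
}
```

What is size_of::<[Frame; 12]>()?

648

Header: @0: attrs [2B, align 2] → 2; @2: signature [1B, align 1] → 3; @3: version [1B, align 1] → 4; @4: blocks [1B, align 1] → 5; +3 pad (align 8); @8: inode [8B, align 8] → 16; size 16, align 8
@0: length [16B, align 2] → 16
@16: port [2B, align 2] → 18
@18: magic [2B, align 2] → 20
@20: src [1B, align 1] → 21
+1 pad (align 2)
@22: seq [4B, align 2] → 26
@26: proto [1B, align 1] → 27
+1 pad (align 2)
@28: dst [8B, align 2] → 36
@36: window [1B, align 1] → 37
+1 pad (align 2)
@38: payload_len [8B, align 2] → 46
@46: ttl [7B, align 1] → 53
+1 tail pad (align 2)
size 54, align 2
array of 12: 12 × 54 = 648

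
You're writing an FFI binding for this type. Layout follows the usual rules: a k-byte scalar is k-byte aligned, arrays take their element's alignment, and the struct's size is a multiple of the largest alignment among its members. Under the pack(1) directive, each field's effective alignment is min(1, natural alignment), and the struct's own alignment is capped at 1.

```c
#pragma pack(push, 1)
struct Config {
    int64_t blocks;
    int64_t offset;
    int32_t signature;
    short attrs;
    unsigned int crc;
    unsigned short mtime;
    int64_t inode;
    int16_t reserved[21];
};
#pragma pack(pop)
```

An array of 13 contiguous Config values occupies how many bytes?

blocks at 0 (size 8, align 1) → ends 8
offset at 8 (size 8, align 1) → ends 16
signature at 16 (size 4, align 1) → ends 20
attrs at 20 (size 2, align 1) → ends 22
crc at 22 (size 4, align 1) → ends 26
mtime at 26 (size 2, align 1) → ends 28
inode at 28 (size 8, align 1) → ends 36
reserved at 36 (size 42, align 1) → ends 78
total 78 bytes, alignment 1
array of 13: 13 × 78 = 1014

1014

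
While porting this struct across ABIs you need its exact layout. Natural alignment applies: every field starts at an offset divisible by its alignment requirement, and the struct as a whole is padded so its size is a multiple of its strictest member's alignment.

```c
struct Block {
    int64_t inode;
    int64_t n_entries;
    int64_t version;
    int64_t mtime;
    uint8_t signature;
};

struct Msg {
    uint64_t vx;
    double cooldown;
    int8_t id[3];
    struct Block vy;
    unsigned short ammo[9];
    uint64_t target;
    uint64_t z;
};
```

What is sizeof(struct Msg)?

104 bytes

Block: @0: inode [8B, align 8] → 8; @8: n_entries [8B, align 8] → 16; @16: version [8B, align 8] → 24; @24: mtime [8B, align 8] → 32; @32: signature [1B, align 1] → 33; +7 tail pad (align 8); size 40, align 8
@0: vx [8B, align 8] → 8
@8: cooldown [8B, align 8] → 16
@16: id [3B, align 1] → 19
+5 pad (align 8)
@24: vy [40B, align 8] → 64
@64: ammo [18B, align 2] → 82
+6 pad (align 8)
@88: target [8B, align 8] → 96
@96: z [8B, align 8] → 104
size 104, align 8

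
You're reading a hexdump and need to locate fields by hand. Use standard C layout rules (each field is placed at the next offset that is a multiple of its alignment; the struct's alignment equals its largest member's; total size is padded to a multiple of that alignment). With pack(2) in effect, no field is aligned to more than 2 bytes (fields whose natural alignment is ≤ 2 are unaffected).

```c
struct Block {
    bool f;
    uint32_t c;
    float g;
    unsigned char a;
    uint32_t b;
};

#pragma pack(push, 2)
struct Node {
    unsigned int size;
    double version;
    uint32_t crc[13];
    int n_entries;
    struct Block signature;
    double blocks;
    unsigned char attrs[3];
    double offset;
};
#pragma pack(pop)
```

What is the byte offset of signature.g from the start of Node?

Block: f at 0 (size 1, align 1) → ends 1; pad 3 to align 4 for c; c at 4 (size 4, align 4) → ends 8; g at 8 (size 4, align 4) → ends 12; a at 12 (size 1, align 1) → ends 13; pad 3 to align 4 for b; b at 16 (size 4, align 4) → ends 20; total 20 bytes, alignment 4
size at 0 (size 4, align 2) → ends 4
version at 4 (size 8, align 2) → ends 12
crc at 12 (size 52, align 2) → ends 64
n_entries at 64 (size 4, align 2) → ends 68
signature at 68 (size 20, align 2) → ends 88
within Block: g at 8
68 + 8 = 76

76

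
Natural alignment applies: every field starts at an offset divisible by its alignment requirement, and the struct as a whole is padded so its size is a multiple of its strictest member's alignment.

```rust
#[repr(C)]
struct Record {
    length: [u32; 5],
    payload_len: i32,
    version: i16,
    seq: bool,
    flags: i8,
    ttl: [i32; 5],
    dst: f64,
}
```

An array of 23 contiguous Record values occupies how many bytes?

1288

length at 0 (size 20, align 4) → ends 20
payload_len at 20 (size 4, align 4) → ends 24
version at 24 (size 2, align 2) → ends 26
seq at 26 (size 1, align 1) → ends 27
flags at 27 (size 1, align 1) → ends 28
ttl at 28 (size 20, align 4) → ends 48
dst at 48 (size 8, align 8) → ends 56
total 56 bytes, alignment 8
array of 23: 23 × 56 = 1288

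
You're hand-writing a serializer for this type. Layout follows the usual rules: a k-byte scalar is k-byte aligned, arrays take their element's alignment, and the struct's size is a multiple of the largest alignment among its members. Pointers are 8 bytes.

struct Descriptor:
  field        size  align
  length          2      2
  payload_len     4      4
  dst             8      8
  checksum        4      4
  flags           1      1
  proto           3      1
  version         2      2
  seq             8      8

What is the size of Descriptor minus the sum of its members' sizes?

8

0..2  length  (2B, 2-aligned)
2..4  -- padding (2B)
4..8  payload_len  (4B, 4-aligned)
8..16  dst  (8B, 8-aligned)
16..20  checksum  (4B, 4-aligned)
20..21  flags  (1B, 1-aligned)
21..24  proto  (3B, 1-aligned)
24..26  version  (2B, 2-aligned)
26..32  -- padding (6B)
32..40  seq  (8B, 8-aligned)
sizeof = 40, alignof = 8
data bytes 32, size 40 → padding 8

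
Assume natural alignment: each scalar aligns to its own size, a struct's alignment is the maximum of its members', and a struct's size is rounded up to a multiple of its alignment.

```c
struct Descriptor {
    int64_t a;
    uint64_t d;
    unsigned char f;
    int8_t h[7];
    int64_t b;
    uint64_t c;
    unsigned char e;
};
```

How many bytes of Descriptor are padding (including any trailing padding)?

0..8  a  (8B, 8-aligned)
8..16  d  (8B, 8-aligned)
16..17  f  (1B, 1-aligned)
17..24  h  (7B, 1-aligned)
24..32  b  (8B, 8-aligned)
32..40  c  (8B, 8-aligned)
40..41  e  (1B, 1-aligned)
41..48  -- tail padding (7B)
sizeof = 48, alignof = 8
data bytes 41, size 48 → padding 7

7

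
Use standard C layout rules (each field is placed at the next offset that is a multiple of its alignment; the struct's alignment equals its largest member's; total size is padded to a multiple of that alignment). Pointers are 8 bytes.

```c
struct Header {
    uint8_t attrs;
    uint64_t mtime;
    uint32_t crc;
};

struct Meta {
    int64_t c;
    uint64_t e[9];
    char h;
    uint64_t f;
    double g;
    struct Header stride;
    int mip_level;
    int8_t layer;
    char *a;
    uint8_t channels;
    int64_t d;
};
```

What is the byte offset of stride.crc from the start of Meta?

120

Header: attrs at 0 (size 1, align 1) → ends 1; pad 7 to align 8 for mtime; mtime at 8 (size 8, align 8) → ends 16; crc at 16 (size 4, align 4) → ends 20; tail pad 4 to reach multiple of 8; total 24 bytes, alignment 8
c at 0 (size 8, align 8) → ends 8
e at 8 (size 72, align 8) → ends 80
h at 80 (size 1, align 1) → ends 81
pad 7 to align 8 for f
f at 88 (size 8, align 8) → ends 96
g at 96 (size 8, align 8) → ends 104
stride at 104 (size 24, align 8) → ends 128
within Header: crc at 16
104 + 16 = 120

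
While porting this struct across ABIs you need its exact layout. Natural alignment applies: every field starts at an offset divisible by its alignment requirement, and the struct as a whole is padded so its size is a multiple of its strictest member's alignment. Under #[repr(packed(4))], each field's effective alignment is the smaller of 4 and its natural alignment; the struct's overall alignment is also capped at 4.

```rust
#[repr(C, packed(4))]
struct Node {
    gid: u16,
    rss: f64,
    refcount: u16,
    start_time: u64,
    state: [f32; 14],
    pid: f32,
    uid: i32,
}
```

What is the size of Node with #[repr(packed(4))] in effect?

88

@0: gid [2B, align 2] → 2
+2 pad (align 4)
@4: rss [8B, align 4] → 12
@12: refcount [2B, align 2] → 14
+2 pad (align 4)
@16: start_time [8B, align 4] → 24
@24: state [56B, align 4] → 80
@80: pid [4B, align 4] → 84
@84: uid [4B, align 4] → 88
size 88, align 4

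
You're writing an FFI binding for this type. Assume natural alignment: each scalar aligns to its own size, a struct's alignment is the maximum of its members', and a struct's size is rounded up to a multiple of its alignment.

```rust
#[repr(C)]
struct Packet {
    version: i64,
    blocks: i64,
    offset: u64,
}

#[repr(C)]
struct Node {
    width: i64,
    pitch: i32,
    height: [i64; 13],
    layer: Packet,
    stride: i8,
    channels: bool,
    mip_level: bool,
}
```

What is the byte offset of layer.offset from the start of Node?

136

Packet: 0..8  version  (8B, 8-aligned); 8..16  blocks  (8B, 8-aligned); 16..24  offset  (8B, 8-aligned); sizeof = 24, alignof = 8
0..8  width  (8B, 8-aligned)
8..12  pitch  (4B, 4-aligned)
12..16  -- padding (4B)
16..120  height  (104B, 8-aligned)
120..144  layer  (24B, 8-aligned)
within Packet: offset at 16
120 + 16 = 136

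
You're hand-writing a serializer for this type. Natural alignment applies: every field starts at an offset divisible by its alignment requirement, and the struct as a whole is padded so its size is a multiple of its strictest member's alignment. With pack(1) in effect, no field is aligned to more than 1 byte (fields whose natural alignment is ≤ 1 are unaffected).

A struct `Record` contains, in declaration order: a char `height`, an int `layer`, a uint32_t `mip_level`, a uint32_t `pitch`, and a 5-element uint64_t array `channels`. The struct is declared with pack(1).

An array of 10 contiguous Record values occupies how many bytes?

530

0..1  height  (1B, 1-aligned)
1..5  layer  (4B, 1-aligned)
5..9  mip_level  (4B, 1-aligned)
9..13  pitch  (4B, 1-aligned)
13..53  channels  (40B, 1-aligned)
sizeof = 53, alignof = 1
array of 10: 10 × 53 = 530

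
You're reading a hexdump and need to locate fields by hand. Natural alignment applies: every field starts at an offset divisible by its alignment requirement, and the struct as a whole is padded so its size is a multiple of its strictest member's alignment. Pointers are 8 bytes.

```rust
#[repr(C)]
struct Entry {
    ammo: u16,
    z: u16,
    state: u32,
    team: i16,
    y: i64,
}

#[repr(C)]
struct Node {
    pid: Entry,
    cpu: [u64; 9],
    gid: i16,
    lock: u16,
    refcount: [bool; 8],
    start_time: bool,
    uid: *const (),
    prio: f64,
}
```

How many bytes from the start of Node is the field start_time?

108

Entry: ammo at 0 (size 2, align 2) → ends 2; z at 2 (size 2, align 2) → ends 4; state at 4 (size 4, align 4) → ends 8; team at 8 (size 2, align 2) → ends 10; pad 6 to align 8 for y; y at 16 (size 8, align 8) → ends 24; total 24 bytes, alignment 8
pid at 0 (size 24, align 8) → ends 24
cpu at 24 (size 72, align 8) → ends 96
gid at 96 (size 2, align 2) → ends 98
lock at 98 (size 2, align 2) → ends 100
refcount at 100 (size 8, align 1) → ends 108
start_time at 108 (size 1, align 1) → ends 109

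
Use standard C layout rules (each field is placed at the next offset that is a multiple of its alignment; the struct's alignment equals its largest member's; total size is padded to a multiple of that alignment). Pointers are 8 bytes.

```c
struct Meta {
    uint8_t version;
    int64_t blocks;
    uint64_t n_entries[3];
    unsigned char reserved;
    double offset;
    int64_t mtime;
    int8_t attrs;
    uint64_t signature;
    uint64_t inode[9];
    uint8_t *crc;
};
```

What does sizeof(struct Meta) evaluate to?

@0: version [1B, align 1] → 1
+7 pad (align 8)
@8: blocks [8B, align 8] → 16
@16: n_entries [24B, align 8] → 40
@40: reserved [1B, align 1] → 41
+7 pad (align 8)
@48: offset [8B, align 8] → 56
@56: mtime [8B, align 8] → 64
@64: attrs [1B, align 1] → 65
+7 pad (align 8)
@72: signature [8B, align 8] → 80
@80: inode [72B, align 8] → 152
@152: crc [8B, align 8] → 160
size 160, align 8

160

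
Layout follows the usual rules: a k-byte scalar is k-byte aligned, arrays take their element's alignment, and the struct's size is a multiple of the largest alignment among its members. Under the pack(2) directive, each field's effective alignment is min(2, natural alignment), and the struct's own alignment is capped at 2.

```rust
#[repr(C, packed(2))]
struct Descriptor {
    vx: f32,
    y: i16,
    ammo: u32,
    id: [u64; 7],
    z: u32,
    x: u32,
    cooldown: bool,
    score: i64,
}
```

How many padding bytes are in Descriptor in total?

0..4  vx  (4B, 2-aligned)
4..6  y  (2B, 2-aligned)
6..10  ammo  (4B, 2-aligned)
10..66  id  (56B, 2-aligned)
66..70  z  (4B, 2-aligned)
70..74  x  (4B, 2-aligned)
74..75  cooldown  (1B, 1-aligned)
75..76  -- padding (1B)
76..84  score  (8B, 2-aligned)
sizeof = 84, alignof = 2
data bytes 83, size 84 → padding 1

1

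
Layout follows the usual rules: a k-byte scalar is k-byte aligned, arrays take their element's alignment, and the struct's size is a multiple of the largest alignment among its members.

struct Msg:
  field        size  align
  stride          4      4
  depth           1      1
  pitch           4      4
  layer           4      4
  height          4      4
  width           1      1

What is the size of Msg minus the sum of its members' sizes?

6

@0: stride [4B, align 4] → 4
@4: depth [1B, align 1] → 5
+3 pad (align 4)
@8: pitch [4B, align 4] → 12
@12: layer [4B, align 4] → 16
@16: height [4B, align 4] → 20
@20: width [1B, align 1] → 21
+3 tail pad (align 4)
size 24, align 4
data bytes 18, size 24 → padding 6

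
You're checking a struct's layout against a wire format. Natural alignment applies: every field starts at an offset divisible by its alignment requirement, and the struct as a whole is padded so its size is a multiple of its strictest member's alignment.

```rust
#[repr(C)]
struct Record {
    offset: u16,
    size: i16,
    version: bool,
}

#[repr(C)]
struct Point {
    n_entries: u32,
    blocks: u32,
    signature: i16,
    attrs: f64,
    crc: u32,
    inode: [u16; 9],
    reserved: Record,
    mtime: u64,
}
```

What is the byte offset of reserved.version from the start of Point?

Record: @0: offset [2B, align 2] → 2; @2: size [2B, align 2] → 4; @4: version [1B, align 1] → 5; +1 tail pad (align 2); size 6, align 2
@0: n_entries [4B, align 4] → 4
@4: blocks [4B, align 4] → 8
@8: signature [2B, align 2] → 10
+6 pad (align 8)
@16: attrs [8B, align 8] → 24
@24: crc [4B, align 4] → 28
@28: inode [18B, align 2] → 46
@46: reserved [6B, align 2] → 52
within Record: version at 4
46 + 4 = 50

50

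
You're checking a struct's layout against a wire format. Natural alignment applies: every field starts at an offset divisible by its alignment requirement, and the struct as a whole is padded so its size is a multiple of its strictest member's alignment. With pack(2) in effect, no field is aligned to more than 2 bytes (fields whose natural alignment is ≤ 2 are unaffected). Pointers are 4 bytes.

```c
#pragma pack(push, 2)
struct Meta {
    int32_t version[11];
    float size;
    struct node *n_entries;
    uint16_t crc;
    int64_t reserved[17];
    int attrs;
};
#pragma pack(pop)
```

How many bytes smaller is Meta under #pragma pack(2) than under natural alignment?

natural layout:
  version at 0 (size 44, align 4) → ends 44
  size at 44 (size 4, align 4) → ends 48
  n_entries at 48 (size 4, align 4) → ends 52
  crc at 52 (size 2, align 2) → ends 54
  pad 2 to align 8 for reserved
  reserved at 56 (size 136, align 8) → ends 192
  attrs at 192 (size 4, align 4) → ends 196
  tail pad 4 to reach multiple of 8
  total 200 bytes, alignment 8
packed(2) layout:
  version at 0 (size 44, align 2) → ends 44
  size at 44 (size 4, align 2) → ends 48
  n_entries at 48 (size 4, align 2) → ends 52
  crc at 52 (size 2, align 2) → ends 54
  reserved at 54 (size 136, align 2) → ends 190
  attrs at 190 (size 4, align 2) → ends 194
  total 194 bytes, alignment 2
200 − 194 = 6

6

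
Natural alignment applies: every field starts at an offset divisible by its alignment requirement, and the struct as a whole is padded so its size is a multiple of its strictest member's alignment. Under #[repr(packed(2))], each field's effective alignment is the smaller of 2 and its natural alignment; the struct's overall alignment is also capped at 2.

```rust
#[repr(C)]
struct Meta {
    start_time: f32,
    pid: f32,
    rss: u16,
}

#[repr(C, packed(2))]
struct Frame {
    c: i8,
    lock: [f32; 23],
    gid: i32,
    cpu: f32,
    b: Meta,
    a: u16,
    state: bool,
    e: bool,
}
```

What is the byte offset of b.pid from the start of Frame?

Meta: @0: start_time [4B, align 4] → 4; @4: pid [4B, align 4] → 8; @8: rss [2B, align 2] → 10; +2 tail pad (align 4); size 12, align 4
@0: c [1B, align 1] → 1
+1 pad (align 2)
@2: lock [92B, align 2] → 94
@94: gid [4B, align 2] → 98
@98: cpu [4B, align 2] → 102
@102: b [12B, align 2] → 114
within Meta: pid at 4
102 + 4 = 106

106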